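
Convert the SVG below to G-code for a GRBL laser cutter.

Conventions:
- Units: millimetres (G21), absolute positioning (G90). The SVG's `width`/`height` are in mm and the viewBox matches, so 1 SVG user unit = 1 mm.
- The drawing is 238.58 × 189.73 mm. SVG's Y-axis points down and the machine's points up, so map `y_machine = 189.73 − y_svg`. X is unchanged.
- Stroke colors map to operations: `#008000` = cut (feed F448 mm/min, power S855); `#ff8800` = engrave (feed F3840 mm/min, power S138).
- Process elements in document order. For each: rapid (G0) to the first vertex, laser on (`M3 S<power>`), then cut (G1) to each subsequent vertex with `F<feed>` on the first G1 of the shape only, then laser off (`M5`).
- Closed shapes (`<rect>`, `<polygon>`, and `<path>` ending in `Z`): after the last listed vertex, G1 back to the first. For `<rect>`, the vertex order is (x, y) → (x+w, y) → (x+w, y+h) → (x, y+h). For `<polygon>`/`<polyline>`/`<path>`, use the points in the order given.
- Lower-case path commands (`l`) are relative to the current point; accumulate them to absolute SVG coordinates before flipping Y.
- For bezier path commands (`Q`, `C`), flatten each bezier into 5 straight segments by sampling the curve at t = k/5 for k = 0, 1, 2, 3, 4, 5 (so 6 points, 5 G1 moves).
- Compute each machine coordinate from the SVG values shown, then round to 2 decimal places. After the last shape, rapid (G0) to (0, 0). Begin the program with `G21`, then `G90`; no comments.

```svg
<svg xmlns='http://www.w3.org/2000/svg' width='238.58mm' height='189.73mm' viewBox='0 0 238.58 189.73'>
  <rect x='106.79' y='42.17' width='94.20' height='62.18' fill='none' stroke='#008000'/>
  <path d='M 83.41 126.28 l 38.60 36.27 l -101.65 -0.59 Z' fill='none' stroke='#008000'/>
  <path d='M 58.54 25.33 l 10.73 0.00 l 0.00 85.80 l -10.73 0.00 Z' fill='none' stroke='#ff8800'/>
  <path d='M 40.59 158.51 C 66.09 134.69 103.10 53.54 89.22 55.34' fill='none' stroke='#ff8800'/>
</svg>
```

Since the viewBox matches the mm dimensions, user units are millimetres directly. The only transform is the Y-flip y_m = 189.73 − y_svg.

Shape 1 is a rectangle drawn with `<rect>`. Its stroke #008000 means cut at S855, F448. After flipping Y the toolpath is (106.79,147.56) → (200.99,147.56) → (200.99,85.38) → (106.79,85.38) → (106.79,147.56), returning to the start.

Shape 2 is a closed polygon drawn with `<path>`. Its stroke #008000 means cut at S855, F448. After flipping Y the toolpath is (83.41,63.45) → (122.01,27.18) → (20.36,27.77) → (83.41,63.45), returning to the start.

Shape 3 is a rectangle drawn with `<path>`. Its stroke #ff8800 means engrave at S138, F3840. After flipping Y the toolpath is (58.54,164.40) → (69.27,164.40) → (69.27,78.60) → (58.54,78.60) → (58.54,164.40), returning to the start.

Shape 4 is a cubic bezier drawn with `<path>`. Its stroke #ff8800 means engrave at S138, F3840. After flipping Y the toolpath is (40.59,31.22) → (56.77,51.27) → (72.72,78.34) → (85.44,105.71) → (91.94,126.64) → (89.22,134.39).

G21
G90
G0 X106.79 Y147.56
M3 S855
G1 X200.99 Y147.56 F448
G1 X200.99 Y85.38
G1 X106.79 Y85.38
G1 X106.79 Y147.56
M5
G0 X83.41 Y63.45
M3 S855
G1 X122.01 Y27.18 F448
G1 X20.36 Y27.77
G1 X83.41 Y63.45
M5
G0 X58.54 Y164.40
M3 S138
G1 X69.27 Y164.40 F3840
G1 X69.27 Y78.60
G1 X58.54 Y78.60
G1 X58.54 Y164.40
M5
G0 X40.59 Y31.22
M3 S138
G1 X56.77 Y51.27 F3840
G1 X72.72 Y78.34
G1 X85.44 Y105.71
G1 X91.94 Y126.64
G1 X89.22 Y134.39
M5
G0 X0.00 Y0.00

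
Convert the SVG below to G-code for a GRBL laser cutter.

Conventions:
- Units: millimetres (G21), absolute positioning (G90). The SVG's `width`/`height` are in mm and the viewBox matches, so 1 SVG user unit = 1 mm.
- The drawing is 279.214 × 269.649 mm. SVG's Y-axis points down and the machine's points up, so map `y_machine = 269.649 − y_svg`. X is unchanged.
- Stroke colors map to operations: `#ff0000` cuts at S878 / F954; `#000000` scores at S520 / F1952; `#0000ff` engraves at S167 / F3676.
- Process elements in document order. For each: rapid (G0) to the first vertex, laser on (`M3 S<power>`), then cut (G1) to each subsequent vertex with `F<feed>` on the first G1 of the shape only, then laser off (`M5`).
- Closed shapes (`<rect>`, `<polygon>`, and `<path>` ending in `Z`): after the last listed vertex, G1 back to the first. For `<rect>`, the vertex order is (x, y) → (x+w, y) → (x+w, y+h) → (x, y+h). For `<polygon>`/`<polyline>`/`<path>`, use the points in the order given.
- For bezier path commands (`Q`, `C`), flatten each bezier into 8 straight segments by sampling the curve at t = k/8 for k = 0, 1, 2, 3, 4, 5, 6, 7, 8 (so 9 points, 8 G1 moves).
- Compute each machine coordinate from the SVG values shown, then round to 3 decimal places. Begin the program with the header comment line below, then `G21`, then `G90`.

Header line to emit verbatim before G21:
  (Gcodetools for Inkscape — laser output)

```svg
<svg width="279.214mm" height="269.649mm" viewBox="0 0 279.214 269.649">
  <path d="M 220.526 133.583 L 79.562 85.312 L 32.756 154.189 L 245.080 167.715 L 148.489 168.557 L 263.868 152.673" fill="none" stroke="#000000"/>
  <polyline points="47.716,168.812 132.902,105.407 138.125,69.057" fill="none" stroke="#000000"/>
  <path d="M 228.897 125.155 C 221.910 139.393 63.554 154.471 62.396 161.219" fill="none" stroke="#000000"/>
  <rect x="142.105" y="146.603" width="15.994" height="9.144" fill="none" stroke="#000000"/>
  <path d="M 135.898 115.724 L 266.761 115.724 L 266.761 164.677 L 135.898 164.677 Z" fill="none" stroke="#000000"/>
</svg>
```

Since the viewBox matches the mm dimensions, user units are millimetres directly. The only transform is the Y-flip y_m = 269.649 − y_svg.

Shape 1 is a open polyline drawn with `<path>`. Its stroke #000000 means score at S520, F1952. After flipping Y the toolpath is (220.526,136.066) → (79.562,184.337) → (32.756,115.460) → (245.080,101.934) → (148.489,101.092) → (263.868,116.976).

Shape 2 is a open polyline drawn with `<polyline>`. Its stroke #000000 means score at S520, F1952. After flipping Y the toolpath is (47.716,100.837) → (132.902,164.242) → (138.125,200.592).

Shape 3 is a cubic bezier drawn with `<path>`. Its stroke #000000 means score at S520, F1952. After flipping Y the toolpath is (228.897,144.494) → (219.784,139.133) → (200.096,133.801) → (173.450,128.605) → (143.461,123.653) → (113.745,119.052) → (87.918,114.910) → (69.596,111.333) → (62.396,108.430).

Shape 4 is a rectangle drawn with `<rect>`. Its stroke #000000 means score at S520, F1952. After flipping Y the toolpath is (142.105,123.046) → (158.099,123.046) → (158.099,113.902) → (142.105,113.902) → (142.105,123.046), returning to the start.

Shape 5 is a rectangle drawn with `<path>`. Its stroke #000000 means score at S520, F1952. After flipping Y the toolpath is (135.898,153.925) → (266.761,153.925) → (266.761,104.972) → (135.898,104.972) → (135.898,153.925), returning to the start.

(Gcodetools for Inkscape — laser output)
G21
G90
G0 X220.526 Y136.066
M3 S520
G1 X79.562 Y184.337 F1952
G1 X32.756 Y115.460
G1 X245.080 Y101.934
G1 X148.489 Y101.092
G1 X263.868 Y116.976
M5
G0 X47.716 Y100.837
M3 S520
G1 X132.902 Y164.242 F1952
G1 X138.125 Y200.592
M5
G0 X228.897 Y144.494
M3 S520
G1 X219.784 Y139.133 F1952
G1 X200.096 Y133.801
G1 X173.450 Y128.605
G1 X143.461 Y123.653
G1 X113.745 Y119.052
G1 X87.918 Y114.910
G1 X69.596 Y111.333
G1 X62.396 Y108.430
M5
G0 X142.105 Y123.046
M3 S520
G1 X158.099 Y123.046 F1952
G1 X158.099 Y113.902
G1 X142.105 Y113.902
G1 X142.105 Y123.046
M5
G0 X135.898 Y153.925
M3 S520
G1 X266.761 Y153.925 F1952
G1 X266.761 Y104.972
G1 X135.898 Y104.972
G1 X135.898 Y153.925
M5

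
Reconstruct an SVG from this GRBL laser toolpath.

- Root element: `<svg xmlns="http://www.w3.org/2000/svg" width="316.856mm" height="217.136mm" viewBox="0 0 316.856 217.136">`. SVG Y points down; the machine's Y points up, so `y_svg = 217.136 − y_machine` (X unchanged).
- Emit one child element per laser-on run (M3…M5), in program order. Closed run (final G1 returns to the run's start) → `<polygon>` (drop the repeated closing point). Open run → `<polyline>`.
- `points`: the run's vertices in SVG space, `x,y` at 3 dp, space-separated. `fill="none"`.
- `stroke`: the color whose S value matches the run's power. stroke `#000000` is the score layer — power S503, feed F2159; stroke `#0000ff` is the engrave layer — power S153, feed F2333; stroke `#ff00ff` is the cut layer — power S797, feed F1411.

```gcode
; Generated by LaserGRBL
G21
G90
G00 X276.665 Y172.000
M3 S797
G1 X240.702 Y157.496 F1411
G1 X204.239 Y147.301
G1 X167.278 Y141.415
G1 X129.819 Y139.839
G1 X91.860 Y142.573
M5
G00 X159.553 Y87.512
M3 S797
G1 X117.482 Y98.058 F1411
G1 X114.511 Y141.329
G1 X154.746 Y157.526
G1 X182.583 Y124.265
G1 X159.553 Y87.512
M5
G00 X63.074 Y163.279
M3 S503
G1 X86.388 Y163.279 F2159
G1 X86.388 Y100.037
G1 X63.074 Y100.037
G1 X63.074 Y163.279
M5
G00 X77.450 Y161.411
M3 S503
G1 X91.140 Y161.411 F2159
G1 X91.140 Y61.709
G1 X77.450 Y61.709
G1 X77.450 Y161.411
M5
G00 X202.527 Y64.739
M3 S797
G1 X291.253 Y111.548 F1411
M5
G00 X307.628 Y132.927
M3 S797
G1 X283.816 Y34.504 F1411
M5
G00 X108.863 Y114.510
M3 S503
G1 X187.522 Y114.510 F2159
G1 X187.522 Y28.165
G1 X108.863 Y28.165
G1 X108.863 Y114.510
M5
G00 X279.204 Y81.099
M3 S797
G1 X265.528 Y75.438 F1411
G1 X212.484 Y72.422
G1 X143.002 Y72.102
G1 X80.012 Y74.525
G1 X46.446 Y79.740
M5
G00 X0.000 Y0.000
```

y_svg = 217.136 − y_m.

[1] S797→`#ff00ff` (cut); open run; points: 276.665,45.136 240.702,59.640 204.239,69.835 167.278,75.721 129.819,77.297 91.860,74.563

[2] S797→`#ff00ff` (cut); closed run; points: 159.553,129.624 117.482,119.078 114.511,75.807 154.746,59.610 182.583,92.871

[3] S503→`#000000` (score); closed run; points: 63.074,53.857 86.388,53.857 86.388,117.099 63.074,117.099

[4] S503→`#000000` (score); closed run; points: 77.450,55.725 91.140,55.725 91.140,155.427 77.450,155.427

[5] S797→`#ff00ff` (cut); open run; points: 202.527,152.397 291.253,105.588

[6] S797→`#ff00ff` (cut); open run; points: 307.628,84.209 283.816,182.632

[7] S503→`#000000` (score); closed run; points: 108.863,102.626 187.522,102.626 187.522,188.971 108.863,188.971

[8] S797→`#ff00ff` (cut); open run; points: 279.204,136.037 265.528,141.698 212.484,144.714 143.002,145.034 80.012,142.611 46.446,137.396

<svg xmlns="http://www.w3.org/2000/svg" width="316.856mm" height="217.136mm" viewBox="0 0 316.856 217.136">
  <polyline points="276.665,45.136 240.702,59.640 204.239,69.835 167.278,75.721 129.819,77.297 91.860,74.563" fill="none" stroke="#ff00ff"/>
  <polygon points="159.553,129.624 117.482,119.078 114.511,75.807 154.746,59.610 182.583,92.871" fill="none" stroke="#ff00ff"/>
  <polygon points="63.074,53.857 86.388,53.857 86.388,117.099 63.074,117.099" fill="none" stroke="#000000"/>
  <polygon points="77.450,55.725 91.140,55.725 91.140,155.427 77.450,155.427" fill="none" stroke="#000000"/>
  <polyline points="202.527,152.397 291.253,105.588" fill="none" stroke="#ff00ff"/>
  <polyline points="307.628,84.209 283.816,182.632" fill="none" stroke="#ff00ff"/>
  <polygon points="108.863,102.626 187.522,102.626 187.522,188.971 108.863,188.971" fill="none" stroke="#000000"/>
  <polyline points="279.204,136.037 265.528,141.698 212.484,144.714 143.002,145.034 80.012,142.611 46.446,137.396" fill="none" stroke="#ff00ff"/>
</svg>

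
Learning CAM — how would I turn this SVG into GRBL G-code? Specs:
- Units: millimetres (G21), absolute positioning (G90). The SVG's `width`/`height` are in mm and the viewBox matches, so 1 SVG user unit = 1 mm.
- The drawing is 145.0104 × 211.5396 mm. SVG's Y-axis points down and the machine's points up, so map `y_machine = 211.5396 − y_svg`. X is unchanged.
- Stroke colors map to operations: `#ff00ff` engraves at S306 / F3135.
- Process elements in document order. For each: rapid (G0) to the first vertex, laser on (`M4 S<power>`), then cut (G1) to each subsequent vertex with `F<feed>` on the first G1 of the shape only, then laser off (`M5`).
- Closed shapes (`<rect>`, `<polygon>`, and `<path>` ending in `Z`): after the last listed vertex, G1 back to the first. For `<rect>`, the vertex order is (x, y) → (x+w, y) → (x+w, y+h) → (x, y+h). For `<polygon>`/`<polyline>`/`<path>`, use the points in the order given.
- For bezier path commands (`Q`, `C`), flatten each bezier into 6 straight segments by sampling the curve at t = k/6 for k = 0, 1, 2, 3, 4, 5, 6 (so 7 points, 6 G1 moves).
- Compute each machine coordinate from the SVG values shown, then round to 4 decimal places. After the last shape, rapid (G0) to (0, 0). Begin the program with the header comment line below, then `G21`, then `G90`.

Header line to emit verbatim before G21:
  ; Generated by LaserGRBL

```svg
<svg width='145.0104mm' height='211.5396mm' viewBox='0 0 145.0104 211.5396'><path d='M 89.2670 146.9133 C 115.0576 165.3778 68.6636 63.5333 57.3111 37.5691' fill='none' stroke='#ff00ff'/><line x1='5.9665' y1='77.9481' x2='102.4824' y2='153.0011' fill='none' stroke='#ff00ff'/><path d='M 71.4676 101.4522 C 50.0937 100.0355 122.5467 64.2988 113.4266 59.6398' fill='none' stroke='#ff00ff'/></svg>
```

1 u = 1 mm; y_m = 211.5396 − y.

[1] `<path>` cubic bezier, #ff00ff→engrave S306 F3135: (89.2670,64.6263) → (96.6433,64.5115) → (94.9674,78.9985) → (87.2177,102.6376) → (76.3728,129.9791) → (65.4111,155.5733) → (57.3111,173.9705)

[2] `<line>` line segment, #ff00ff→engrave S306 F3135: (5.9665,133.5915) → (102.4824,58.5385)

[3] `<path>` cubic bezier, #ff00ff→engrave S306 F3135: (71.4676,110.0874) → (67.7875,113.3530) → (74.8730,120.5220) → (87.8519,129.7777) → (101.8520,139.3037) → (112.0009,147.2833) → (113.4266,151.8998)

; Generated by LaserGRBL
G21
G90
G0 X89.2670 Y64.6263
M4 S306
G1 X96.6433 Y64.5115 F3135
G1 X94.9674 Y78.9985
G1 X87.2177 Y102.6376
G1 X76.3728 Y129.9791
G1 X65.4111 Y155.5733
G1 X57.3111 Y173.9705
M5
G0 X5.9665 Y133.5915
M4 S306
G1 X102.4824 Y58.5385 F3135
M5
G0 X71.4676 Y110.0874
M4 S306
G1 X67.7875 Y113.3530 F3135
G1 X74.8730 Y120.5220
G1 X87.8519 Y129.7777
G1 X101.8520 Y139.3037
G1 X112.0009 Y147.2833
G1 X113.4266 Y151.8998
M5
G0 X0.0000 Y0.0000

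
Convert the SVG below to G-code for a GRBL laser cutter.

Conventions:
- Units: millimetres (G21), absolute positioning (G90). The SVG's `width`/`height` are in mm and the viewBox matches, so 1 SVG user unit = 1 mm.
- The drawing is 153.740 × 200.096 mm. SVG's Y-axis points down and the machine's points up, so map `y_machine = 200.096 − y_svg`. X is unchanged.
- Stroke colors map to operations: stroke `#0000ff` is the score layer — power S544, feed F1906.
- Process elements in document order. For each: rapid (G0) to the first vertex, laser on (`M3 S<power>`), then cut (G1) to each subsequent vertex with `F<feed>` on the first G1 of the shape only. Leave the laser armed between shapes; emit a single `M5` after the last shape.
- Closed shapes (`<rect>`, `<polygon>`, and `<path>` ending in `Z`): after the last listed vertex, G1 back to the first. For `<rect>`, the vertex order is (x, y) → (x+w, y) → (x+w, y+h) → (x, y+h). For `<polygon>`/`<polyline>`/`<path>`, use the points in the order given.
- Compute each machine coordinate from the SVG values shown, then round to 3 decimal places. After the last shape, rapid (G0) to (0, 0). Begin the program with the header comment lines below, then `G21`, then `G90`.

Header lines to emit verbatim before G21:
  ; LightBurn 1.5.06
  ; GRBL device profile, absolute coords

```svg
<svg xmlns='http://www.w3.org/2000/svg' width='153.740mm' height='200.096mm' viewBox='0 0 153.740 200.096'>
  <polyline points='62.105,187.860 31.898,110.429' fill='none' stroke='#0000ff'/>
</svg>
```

; LightBurn 1.5.06
; GRBL device profile, absolute coords
G21
G90
G0 X62.105 Y12.236
M3 S544
G1 X31.898 Y89.667 F1906
M5
G0 X0.000 Y0.000

Since the viewBox matches the mm dimensions, user units are millimetres directly. The only transform is the Y-flip y_m = 200.096 − y_svg.

Shape 1 is a line segment drawn with `<polyline>`. Its stroke #0000ff means score at S544, F1906. After flipping Y the toolpath is (62.105,12.236) → (31.898,89.667).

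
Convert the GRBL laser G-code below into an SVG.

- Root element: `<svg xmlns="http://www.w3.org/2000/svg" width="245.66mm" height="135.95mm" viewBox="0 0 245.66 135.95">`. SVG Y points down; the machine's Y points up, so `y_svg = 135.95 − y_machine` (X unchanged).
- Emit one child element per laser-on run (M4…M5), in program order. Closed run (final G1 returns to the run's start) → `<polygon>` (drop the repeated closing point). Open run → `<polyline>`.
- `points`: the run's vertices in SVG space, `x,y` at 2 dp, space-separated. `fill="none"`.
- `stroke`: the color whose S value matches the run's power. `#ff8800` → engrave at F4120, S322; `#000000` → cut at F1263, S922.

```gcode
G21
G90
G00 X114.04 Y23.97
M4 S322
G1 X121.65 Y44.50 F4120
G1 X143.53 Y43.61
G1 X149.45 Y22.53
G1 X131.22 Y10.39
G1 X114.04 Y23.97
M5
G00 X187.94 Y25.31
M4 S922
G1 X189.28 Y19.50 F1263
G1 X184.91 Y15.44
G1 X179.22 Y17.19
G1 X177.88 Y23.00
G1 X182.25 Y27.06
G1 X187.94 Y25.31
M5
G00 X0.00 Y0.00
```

Machine Y-up, SVG Y-down with viewBox height 135.95, so y_svg = 135.95 − y_machine; X carries over.

Run 1: power S322 maps to stroke `#ff8800` (engrave). The run returns to its start, so emit a `<polygon>` with points (Y-flipped): 114.04,111.98 121.65,91.45 143.53,92.34 149.45,113.42 131.22,125.56.

Run 2: power S922 maps to stroke `#000000` (cut). The run returns to its start, so emit a `<polygon>` with points (Y-flipped): 187.94,110.64 189.28,116.45 184.91,120.51 179.22,118.76 177.88,112.95 182.25,108.89.

<svg xmlns="http://www.w3.org/2000/svg" width="245.66mm" height="135.95mm" viewBox="0 0 245.66 135.95">
  <polygon points="114.04,111.98 121.65,91.45 143.53,92.34 149.45,113.42 131.22,125.56" fill="none" stroke="#ff8800"/>
  <polygon points="187.94,110.64 189.28,116.45 184.91,120.51 179.22,118.76 177.88,112.95 182.25,108.89" fill="none" stroke="#000000"/>
</svg>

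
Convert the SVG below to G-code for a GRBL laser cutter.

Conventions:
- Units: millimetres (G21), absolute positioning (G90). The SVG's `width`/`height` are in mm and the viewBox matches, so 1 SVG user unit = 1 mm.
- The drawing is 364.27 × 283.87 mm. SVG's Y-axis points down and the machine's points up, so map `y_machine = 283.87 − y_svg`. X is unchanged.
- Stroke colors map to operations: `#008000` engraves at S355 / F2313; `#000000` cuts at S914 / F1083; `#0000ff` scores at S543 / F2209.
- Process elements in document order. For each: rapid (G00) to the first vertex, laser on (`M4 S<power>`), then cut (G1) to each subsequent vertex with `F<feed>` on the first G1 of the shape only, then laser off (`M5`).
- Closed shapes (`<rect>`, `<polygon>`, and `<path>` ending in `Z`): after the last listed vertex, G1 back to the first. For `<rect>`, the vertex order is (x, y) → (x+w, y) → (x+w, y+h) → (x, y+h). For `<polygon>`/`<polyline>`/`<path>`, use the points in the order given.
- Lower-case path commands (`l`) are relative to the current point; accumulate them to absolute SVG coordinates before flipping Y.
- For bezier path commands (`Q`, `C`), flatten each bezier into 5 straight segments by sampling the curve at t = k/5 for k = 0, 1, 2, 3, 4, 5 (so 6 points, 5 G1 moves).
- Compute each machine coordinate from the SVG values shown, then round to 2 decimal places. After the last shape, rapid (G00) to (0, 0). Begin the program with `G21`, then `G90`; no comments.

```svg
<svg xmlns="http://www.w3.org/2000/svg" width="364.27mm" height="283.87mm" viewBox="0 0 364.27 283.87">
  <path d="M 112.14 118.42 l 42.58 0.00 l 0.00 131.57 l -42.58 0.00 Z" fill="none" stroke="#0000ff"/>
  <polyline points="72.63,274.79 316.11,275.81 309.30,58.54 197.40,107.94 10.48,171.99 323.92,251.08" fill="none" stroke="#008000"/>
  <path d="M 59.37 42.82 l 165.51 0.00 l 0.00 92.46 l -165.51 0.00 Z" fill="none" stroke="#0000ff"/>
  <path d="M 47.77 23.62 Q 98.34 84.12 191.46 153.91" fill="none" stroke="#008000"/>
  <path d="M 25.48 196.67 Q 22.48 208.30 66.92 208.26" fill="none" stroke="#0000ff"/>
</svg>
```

Since the viewBox matches the mm dimensions, user units are millimetres directly. The only transform is the Y-flip y_m = 283.87 − y_svg.

Shape 1 is a rectangle drawn with `<path>`. Its stroke #0000ff means score at S543, F2209. After flipping Y the toolpath is (112.14,165.45) → (154.72,165.45) → (154.72,33.88) → (112.14,33.88) → (112.14,165.45), returning to the start.

Shape 2 is a open polyline drawn with `<polyline>`. Its stroke #008000 means engrave at S355, F2313. After flipping Y the toolpath is (72.63,9.08) → (316.11,8.06) → (309.30,225.33) → (197.40,175.93) → (10.48,111.88) → (323.92,32.79).

Shape 3 is a rectangle drawn with `<path>`. Its stroke #0000ff means score at S543, F2209. After flipping Y the toolpath is (59.37,241.05) → (224.88,241.05) → (224.88,148.59) → (59.37,148.59) → (59.37,241.05), returning to the start.

Shape 4 is a quadratic bezier drawn with `<path>`. Its stroke #008000 means engrave at S355, F2313. After flipping Y the toolpath is (47.77,260.25) → (69.70,235.68) → (95.03,210.36) → (123.77,184.31) → (155.91,157.50) → (191.46,129.96).

Shape 5 is a quadratic bezier drawn with `<path>`. Its stroke #0000ff means score at S543, F2209. After flipping Y the toolpath is (25.48,87.20) → (26.18,83.01) → (30.67,79.76) → (38.96,77.45) → (51.04,76.06) → (66.92,75.61).

G21
G90
G00 X112.14 Y165.45
M4 S543
G1 X154.72 Y165.45 F2209
G1 X154.72 Y33.88
G1 X112.14 Y33.88
G1 X112.14 Y165.45
M5
G00 X72.63 Y9.08
M4 S355
G1 X316.11 Y8.06 F2313
G1 X309.30 Y225.33
G1 X197.40 Y175.93
G1 X10.48 Y111.88
G1 X323.92 Y32.79
M5
G00 X59.37 Y241.05
M4 S543
G1 X224.88 Y241.05 F2209
G1 X224.88 Y148.59
G1 X59.37 Y148.59
G1 X59.37 Y241.05
M5
G00 X47.77 Y260.25
M4 S355
G1 X69.70 Y235.68 F2313
G1 X95.03 Y210.36
G1 X123.77 Y184.31
G1 X155.91 Y157.50
G1 X191.46 Y129.96
M5
G00 X25.48 Y87.20
M4 S543
G1 X26.18 Y83.01 F2209
G1 X30.67 Y79.76
G1 X38.96 Y77.45
G1 X51.04 Y76.06
G1 X66.92 Y75.61
M5
G00 X0.00 Y0.00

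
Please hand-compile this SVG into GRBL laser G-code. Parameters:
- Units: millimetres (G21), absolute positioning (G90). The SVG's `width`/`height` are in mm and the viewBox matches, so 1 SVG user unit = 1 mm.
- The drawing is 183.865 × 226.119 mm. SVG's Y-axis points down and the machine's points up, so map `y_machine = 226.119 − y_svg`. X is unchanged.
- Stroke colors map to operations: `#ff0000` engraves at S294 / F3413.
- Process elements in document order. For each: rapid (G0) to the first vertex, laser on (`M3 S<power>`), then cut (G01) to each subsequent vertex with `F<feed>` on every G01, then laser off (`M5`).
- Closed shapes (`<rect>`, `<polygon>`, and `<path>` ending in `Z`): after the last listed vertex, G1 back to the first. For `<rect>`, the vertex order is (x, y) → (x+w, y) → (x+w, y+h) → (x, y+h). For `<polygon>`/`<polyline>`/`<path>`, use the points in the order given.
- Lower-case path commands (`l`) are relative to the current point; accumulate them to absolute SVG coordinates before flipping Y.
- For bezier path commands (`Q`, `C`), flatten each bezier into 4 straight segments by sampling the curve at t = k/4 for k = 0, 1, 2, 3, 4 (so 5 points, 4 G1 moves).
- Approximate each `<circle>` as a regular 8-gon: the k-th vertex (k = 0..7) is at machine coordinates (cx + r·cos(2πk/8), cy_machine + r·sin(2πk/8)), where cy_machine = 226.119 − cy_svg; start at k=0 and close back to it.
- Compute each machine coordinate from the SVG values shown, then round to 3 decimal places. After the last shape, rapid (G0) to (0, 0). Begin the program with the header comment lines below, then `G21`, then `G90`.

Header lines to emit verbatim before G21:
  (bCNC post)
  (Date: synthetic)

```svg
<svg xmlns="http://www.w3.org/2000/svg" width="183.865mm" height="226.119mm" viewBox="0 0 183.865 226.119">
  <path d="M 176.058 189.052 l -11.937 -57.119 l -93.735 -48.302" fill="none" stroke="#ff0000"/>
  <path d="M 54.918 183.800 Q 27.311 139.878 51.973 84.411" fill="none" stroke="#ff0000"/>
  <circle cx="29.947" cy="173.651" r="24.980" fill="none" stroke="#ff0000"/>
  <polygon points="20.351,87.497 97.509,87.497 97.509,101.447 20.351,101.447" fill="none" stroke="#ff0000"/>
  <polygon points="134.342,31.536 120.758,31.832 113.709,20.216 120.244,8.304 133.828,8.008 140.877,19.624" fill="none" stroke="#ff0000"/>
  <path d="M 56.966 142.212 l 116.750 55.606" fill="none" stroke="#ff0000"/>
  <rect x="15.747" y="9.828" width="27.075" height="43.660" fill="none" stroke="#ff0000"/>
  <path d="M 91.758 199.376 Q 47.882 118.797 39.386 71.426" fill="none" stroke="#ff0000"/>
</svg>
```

Since the viewBox matches the mm dimensions, user units are millimetres directly. The only transform is the Y-flip y_m = 226.119 − y_svg.

Shape 1 is a open polyline drawn with `<path>`. Its stroke #ff0000 means engrave at S294, F3413. After flipping Y the toolpath is (176.058,37.067) → (164.121,94.186) → (70.386,142.488).

Shape 2 is a quadratic bezier drawn with `<path>`. Its stroke #ff0000 means engrave at S294, F3413. After flipping Y the toolpath is (54.918,42.319) → (44.381,65.002) → (40.378,89.127) → (42.909,114.696) → (51.973,141.708).

Shape 3 is a circle drawn with `<circle>`. Its stroke #ff0000 means engrave at S294, F3413. After flipping Y the toolpath is (54.927,52.468) → (47.611,70.132) → (29.947,77.448) → (12.283,70.132) → (4.967,52.468) → (12.283,34.804) → (29.947,27.488) → (47.611,34.804) → (54.927,52.468), returning to the start.

Shape 4 is a rectangle drawn with `<polygon>`. Its stroke #ff0000 means engrave at S294, F3413. After flipping Y the toolpath is (20.351,138.622) → (97.509,138.622) → (97.509,124.672) → (20.351,124.672) → (20.351,138.622), returning to the start.

Shape 5 is a regular polygon drawn with `<polygon>`. Its stroke #ff0000 means engrave at S294, F3413. After flipping Y the toolpath is (134.342,194.583) → (120.758,194.287) → (113.709,205.903) → (120.244,217.815) → (133.828,218.111) → (140.877,206.495) → (134.342,194.583), returning to the start.

Shape 6 is a line segment drawn with `<path>`. Its stroke #ff0000 means engrave at S294, F3413. After flipping Y the toolpath is (56.966,83.907) → (173.716,28.301).

Shape 7 is a rectangle drawn with `<rect>`. Its stroke #ff0000 means engrave at S294, F3413. After flipping Y the toolpath is (15.747,216.291) → (42.822,216.291) → (42.822,172.631) → (15.747,172.631) → (15.747,216.291), returning to the start.

Shape 8 is a quadratic bezier drawn with `<path>`. Its stroke #ff0000 means engrave at S294, F3413. After flipping Y the toolpath is (91.758,26.743) → (72.031,64.957) → (56.727,99.020) → (45.845,128.932) → (39.386,154.693).

(bCNC post)
(Date: synthetic)
G21
G90
G0 X176.058 Y37.067
M3 S294
G01 X164.121 Y94.186 F3413
G01 X70.386 Y142.488 F3413
M5
G0 X54.918 Y42.319
M3 S294
G01 X44.381 Y65.002 F3413
G01 X40.378 Y89.127 F3413
G01 X42.909 Y114.696 F3413
G01 X51.973 Y141.708 F3413
M5
G0 X54.927 Y52.468
M3 S294
G01 X47.611 Y70.132 F3413
G01 X29.947 Y77.448 F3413
G01 X12.283 Y70.132 F3413
G01 X4.967 Y52.468 F3413
G01 X12.283 Y34.804 F3413
G01 X29.947 Y27.488 F3413
G01 X47.611 Y34.804 F3413
G01 X54.927 Y52.468 F3413
M5
G0 X20.351 Y138.622
M3 S294
G01 X97.509 Y138.622 F3413
G01 X97.509 Y124.672 F3413
G01 X20.351 Y124.672 F3413
G01 X20.351 Y138.622 F3413
M5
G0 X134.342 Y194.583
M3 S294
G01 X120.758 Y194.287 F3413
G01 X113.709 Y205.903 F3413
G01 X120.244 Y217.815 F3413
G01 X133.828 Y218.111 F3413
G01 X140.877 Y206.495 F3413
G01 X134.342 Y194.583 F3413
M5
G0 X56.966 Y83.907
M3 S294
G01 X173.716 Y28.301 F3413
M5
G0 X15.747 Y216.291
M3 S294
G01 X42.822 Y216.291 F3413
G01 X42.822 Y172.631 F3413
G01 X15.747 Y172.631 F3413
G01 X15.747 Y216.291 F3413
M5
G0 X91.758 Y26.743
M3 S294
G01 X72.031 Y64.957 F3413
G01 X56.727 Y99.020 F3413
G01 X45.845 Y128.932 F3413
G01 X39.386 Y154.693 F3413
M5
G0 X0.000 Y0.000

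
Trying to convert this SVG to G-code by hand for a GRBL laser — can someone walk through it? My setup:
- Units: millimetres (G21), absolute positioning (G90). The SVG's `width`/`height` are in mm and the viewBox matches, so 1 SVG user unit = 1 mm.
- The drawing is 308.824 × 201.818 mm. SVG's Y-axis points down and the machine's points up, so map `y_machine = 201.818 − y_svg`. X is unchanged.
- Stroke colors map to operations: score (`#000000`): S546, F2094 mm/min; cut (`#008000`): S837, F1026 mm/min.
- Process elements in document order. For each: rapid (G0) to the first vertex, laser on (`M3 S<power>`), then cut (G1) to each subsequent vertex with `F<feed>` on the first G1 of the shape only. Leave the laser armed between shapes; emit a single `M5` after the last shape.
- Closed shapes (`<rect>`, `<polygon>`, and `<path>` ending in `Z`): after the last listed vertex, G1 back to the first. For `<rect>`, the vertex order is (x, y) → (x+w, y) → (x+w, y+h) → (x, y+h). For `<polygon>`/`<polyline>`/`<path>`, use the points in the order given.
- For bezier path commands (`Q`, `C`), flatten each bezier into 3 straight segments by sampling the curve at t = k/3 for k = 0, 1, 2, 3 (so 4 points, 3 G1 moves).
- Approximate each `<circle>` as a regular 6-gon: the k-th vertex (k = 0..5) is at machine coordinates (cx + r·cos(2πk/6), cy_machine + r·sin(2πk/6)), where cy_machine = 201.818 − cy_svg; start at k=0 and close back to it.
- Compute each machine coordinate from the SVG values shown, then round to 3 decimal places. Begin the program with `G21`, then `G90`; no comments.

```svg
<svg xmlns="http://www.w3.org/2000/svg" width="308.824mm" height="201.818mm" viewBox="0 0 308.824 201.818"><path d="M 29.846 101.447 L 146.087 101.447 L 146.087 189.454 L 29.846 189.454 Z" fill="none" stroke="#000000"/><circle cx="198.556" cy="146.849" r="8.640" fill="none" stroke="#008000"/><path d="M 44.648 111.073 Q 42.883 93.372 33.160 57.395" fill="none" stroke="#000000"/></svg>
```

G21
G90
G0 X29.846 Y100.371
M3 S546
G1 X146.087 Y100.371 F2094
G1 X146.087 Y12.364
G1 X29.846 Y12.364
G1 X29.846 Y100.371
G0 X207.196 Y54.969
M3 S837
G1 X202.876 Y62.451 F1026
G1 X194.236 Y62.451
G1 X189.916 Y54.969
G1 X194.236 Y47.487
G1 X202.876 Y47.487
G1 X207.196 Y54.969
G0 X44.648 Y90.745
M3 S546
G1 X42.587 Y104.576 F2094
G1 X38.758 Y122.469
G1 X33.160 Y144.423
M5

1 u = 1 mm; y_m = 201.818 − y.

[1] `<path>` rectangle, #000000→score S546 F2094: (29.846,100.371) → (146.087,100.371) → (146.087,12.364) → (29.846,12.364) → (29.846,100.371) (closed)

[2] `<circle>` circle, #008000→cut S837 F1026: (207.196,54.969) → (202.876,62.451) → (194.236,62.451) → (189.916,54.969) → (194.236,47.487) → (202.876,47.487) → (207.196,54.969) (closed)

[3] `<path>` quadratic bezier, #000000→score S546 F2094: (44.648,90.745) → (42.587,104.576) → (38.758,122.469) → (33.160,144.423)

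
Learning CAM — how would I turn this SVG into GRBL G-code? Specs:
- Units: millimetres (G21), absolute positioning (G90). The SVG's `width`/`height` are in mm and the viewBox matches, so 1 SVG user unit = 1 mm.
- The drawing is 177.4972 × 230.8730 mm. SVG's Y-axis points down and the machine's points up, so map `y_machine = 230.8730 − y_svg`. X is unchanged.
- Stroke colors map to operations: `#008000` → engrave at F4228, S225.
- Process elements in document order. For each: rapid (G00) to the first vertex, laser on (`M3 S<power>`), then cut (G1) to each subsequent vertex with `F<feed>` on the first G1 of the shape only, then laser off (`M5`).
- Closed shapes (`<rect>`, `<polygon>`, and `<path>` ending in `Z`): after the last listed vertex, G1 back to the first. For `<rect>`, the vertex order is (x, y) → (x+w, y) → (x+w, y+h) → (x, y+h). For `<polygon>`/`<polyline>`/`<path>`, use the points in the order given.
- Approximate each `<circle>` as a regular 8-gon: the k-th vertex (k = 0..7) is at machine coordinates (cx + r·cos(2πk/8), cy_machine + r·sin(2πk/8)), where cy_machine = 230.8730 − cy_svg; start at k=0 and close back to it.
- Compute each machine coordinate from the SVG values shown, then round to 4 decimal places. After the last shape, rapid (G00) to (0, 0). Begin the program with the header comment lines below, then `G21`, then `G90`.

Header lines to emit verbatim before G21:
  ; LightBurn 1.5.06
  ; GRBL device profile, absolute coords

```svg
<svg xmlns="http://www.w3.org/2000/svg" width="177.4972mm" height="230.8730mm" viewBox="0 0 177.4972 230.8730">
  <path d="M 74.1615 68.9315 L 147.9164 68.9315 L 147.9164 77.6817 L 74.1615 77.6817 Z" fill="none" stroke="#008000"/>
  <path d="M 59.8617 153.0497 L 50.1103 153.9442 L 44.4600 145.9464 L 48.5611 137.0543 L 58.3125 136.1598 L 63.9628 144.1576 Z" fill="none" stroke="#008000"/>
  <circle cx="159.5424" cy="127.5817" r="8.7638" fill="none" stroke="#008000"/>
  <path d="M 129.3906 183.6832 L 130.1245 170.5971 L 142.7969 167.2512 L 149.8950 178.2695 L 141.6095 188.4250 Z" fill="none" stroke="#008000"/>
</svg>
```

viewBox `0 0 177.4972 230.8730` with mm width/height → 1 unit = 1 mm. Flip: y_m = 230.8730 − y_svg.

**Shape 1** — `<path>` rectangle, stroke `#008000` → engrave (S225, F4228). Machine vertices: (74.1615,161.9415) → (147.9164,161.9415) → (147.9164,153.1913) → (74.1615,153.1913) → (74.1615,161.9415). Closed: final G1 returns to the first vertex.

**Shape 2** — `<path>` regular polygon, stroke `#008000` → engrave (S225, F4228). Machine vertices: (59.8617,77.8233) → (50.1103,76.9288) → (44.4600,84.9266) → (48.5611,93.8187) → (58.3125,94.7132) → (63.9628,86.7154) → (59.8617,77.8233). Closed: final G1 returns to the first vertex.

**Shape 3** — `<circle>` circle, stroke `#008000` → engrave (S225, F4228). Machine vertices: (168.3062,103.2913) → (165.7393,109.4882) → (159.5424,112.0551) → (153.3455,109.4882) → (150.7786,103.2913) → (153.3455,97.0944) → (159.5424,94.5275) → (165.7393,97.0944) → (168.3062,103.2913). Closed: final G1 returns to the first vertex.

**Shape 4** — `<path>` regular polygon, stroke `#008000` → engrave (S225, F4228). Machine vertices: (129.3906,47.1898) → (130.1245,60.2759) → (142.7969,63.6218) → (149.8950,52.6035) → (141.6095,42.4480) → (129.3906,47.1898). Closed: final G1 returns to the first vertex.

; LightBurn 1.5.06
; GRBL device profile, absolute coords
G21
G90
G00 X74.1615 Y161.9415
M3 S225
G1 X147.9164 Y161.9415 F4228
G1 X147.9164 Y153.1913
G1 X74.1615 Y153.1913
G1 X74.1615 Y161.9415
M5
G00 X59.8617 Y77.8233
M3 S225
G1 X50.1103 Y76.9288 F4228
G1 X44.4600 Y84.9266
G1 X48.5611 Y93.8187
G1 X58.3125 Y94.7132
G1 X63.9628 Y86.7154
G1 X59.8617 Y77.8233
M5
G00 X168.3062 Y103.2913
M3 S225
G1 X165.7393 Y109.4882 F4228
G1 X159.5424 Y112.0551
G1 X153.3455 Y109.4882
G1 X150.7786 Y103.2913
G1 X153.3455 Y97.0944
G1 X159.5424 Y94.5275
G1 X165.7393 Y97.0944
G1 X168.3062 Y103.2913
M5
G00 X129.3906 Y47.1898
M3 S225
G1 X130.1245 Y60.2759 F4228
G1 X142.7969 Y63.6218
G1 X149.8950 Y52.6035
G1 X141.6095 Y42.4480
G1 X129.3906 Y47.1898
M5
G00 X0.0000 Y0.0000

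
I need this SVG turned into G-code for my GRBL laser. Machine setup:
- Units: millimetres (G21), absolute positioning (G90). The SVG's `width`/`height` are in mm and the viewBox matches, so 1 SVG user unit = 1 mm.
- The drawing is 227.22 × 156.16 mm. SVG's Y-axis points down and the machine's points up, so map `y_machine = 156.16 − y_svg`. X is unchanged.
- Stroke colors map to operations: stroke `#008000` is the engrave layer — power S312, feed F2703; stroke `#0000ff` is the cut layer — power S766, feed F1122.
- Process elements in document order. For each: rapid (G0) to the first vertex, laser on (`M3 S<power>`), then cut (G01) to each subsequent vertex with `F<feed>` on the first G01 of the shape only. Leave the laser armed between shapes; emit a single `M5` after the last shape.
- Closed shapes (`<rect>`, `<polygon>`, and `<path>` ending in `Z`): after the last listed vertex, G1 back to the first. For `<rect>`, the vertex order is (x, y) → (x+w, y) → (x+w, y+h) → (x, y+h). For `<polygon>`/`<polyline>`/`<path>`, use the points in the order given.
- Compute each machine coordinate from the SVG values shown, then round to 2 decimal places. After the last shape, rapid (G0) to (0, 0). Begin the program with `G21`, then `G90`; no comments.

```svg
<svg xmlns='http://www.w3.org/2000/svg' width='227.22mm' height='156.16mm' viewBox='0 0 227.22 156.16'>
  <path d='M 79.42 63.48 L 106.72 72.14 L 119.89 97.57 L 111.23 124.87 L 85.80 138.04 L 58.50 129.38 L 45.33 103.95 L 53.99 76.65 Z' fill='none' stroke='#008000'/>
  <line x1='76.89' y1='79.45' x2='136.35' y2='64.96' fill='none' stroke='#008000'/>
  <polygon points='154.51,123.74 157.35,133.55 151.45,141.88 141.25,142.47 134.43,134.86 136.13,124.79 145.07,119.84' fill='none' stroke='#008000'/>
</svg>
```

G21
G90
G0 X79.42 Y92.68
M3 S312
G01 X106.72 Y84.02 F2703
G01 X119.89 Y58.59
G01 X111.23 Y31.29
G01 X85.80 Y18.12
G01 X58.50 Y26.78
G01 X45.33 Y52.21
G01 X53.99 Y79.51
G01 X79.42 Y92.68
G0 X76.89 Y76.71
M3 S312
G01 X136.35 Y91.20 F2703
G0 X154.51 Y32.42
M3 S312
G01 X157.35 Y22.61 F2703
G01 X151.45 Y14.28
G01 X141.25 Y13.69
G01 X134.43 Y21.30
G01 X136.13 Y31.37
G01 X145.07 Y36.32
G01 X154.51 Y32.42
M5
G0 X0.00 Y0.00

Since the viewBox matches the mm dimensions, user units are millimetres directly. The only transform is the Y-flip y_m = 156.16 − y_svg.

Shape 1 is a regular polygon drawn with `<path>`. Its stroke #008000 means engrave at S312, F2703. After flipping Y the toolpath is (79.42,92.68) → (106.72,84.02) → (119.89,58.59) → (111.23,31.29) → (85.80,18.12) → (58.50,26.78) → (45.33,52.21) → (53.99,79.51) → (79.42,92.68), returning to the start.

Shape 2 is a line segment drawn with `<line>`. Its stroke #008000 means engrave at S312, F2703. After flipping Y the toolpath is (76.89,76.71) → (136.35,91.20).

Shape 3 is a regular polygon drawn with `<polygon>`. Its stroke #008000 means engrave at S312, F2703. After flipping Y the toolpath is (154.51,32.42) → (157.35,22.61) → (151.45,14.28) → (141.25,13.69) → (134.43,21.30) → (136.13,31.37) → (145.07,36.32) → (154.51,32.42), returning to the start.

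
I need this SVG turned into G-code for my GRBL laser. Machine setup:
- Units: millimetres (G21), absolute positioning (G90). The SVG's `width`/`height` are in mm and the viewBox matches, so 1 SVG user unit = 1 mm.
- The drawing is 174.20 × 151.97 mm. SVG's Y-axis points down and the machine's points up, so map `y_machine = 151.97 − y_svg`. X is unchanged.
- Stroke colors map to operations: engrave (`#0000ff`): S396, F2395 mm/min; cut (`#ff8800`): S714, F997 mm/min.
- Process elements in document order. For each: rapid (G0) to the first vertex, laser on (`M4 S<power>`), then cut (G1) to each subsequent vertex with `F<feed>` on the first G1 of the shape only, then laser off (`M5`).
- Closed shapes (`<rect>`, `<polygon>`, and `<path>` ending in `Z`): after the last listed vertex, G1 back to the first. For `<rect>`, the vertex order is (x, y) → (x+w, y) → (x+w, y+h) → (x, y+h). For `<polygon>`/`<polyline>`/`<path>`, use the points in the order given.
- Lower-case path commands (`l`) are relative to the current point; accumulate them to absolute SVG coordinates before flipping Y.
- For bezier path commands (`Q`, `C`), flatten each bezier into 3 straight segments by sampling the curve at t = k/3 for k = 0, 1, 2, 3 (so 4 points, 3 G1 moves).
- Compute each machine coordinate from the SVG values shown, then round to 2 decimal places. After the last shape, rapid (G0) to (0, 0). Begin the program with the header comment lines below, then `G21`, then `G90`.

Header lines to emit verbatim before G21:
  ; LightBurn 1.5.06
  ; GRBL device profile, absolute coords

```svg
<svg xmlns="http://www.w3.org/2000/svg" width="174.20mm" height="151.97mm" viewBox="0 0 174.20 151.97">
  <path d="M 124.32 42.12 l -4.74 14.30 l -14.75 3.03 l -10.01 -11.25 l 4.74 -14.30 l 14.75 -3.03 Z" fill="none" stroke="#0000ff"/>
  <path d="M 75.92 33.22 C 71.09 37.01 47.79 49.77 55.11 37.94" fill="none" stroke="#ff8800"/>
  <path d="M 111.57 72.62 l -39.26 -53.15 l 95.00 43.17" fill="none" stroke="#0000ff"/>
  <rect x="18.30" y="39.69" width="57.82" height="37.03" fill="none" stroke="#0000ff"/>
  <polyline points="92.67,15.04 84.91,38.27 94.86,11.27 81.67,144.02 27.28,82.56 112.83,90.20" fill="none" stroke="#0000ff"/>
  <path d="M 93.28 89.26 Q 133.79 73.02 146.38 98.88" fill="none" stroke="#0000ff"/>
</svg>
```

; LightBurn 1.5.06
; GRBL device profile, absolute coords
G21
G90
G0 X124.32 Y109.85
M4 S396
G1 X119.58 Y95.55 F2395
G1 X104.83 Y92.52
G1 X94.82 Y103.77
G1 X99.56 Y118.07
G1 X114.31 Y121.10
G1 X124.32 Y109.85
M5
G0 X75.92 Y118.75
M4 S714
G1 X66.75 Y113.21 F997
G1 X56.18 Y109.15
G1 X55.11 Y114.03
M5
G0 X111.57 Y79.35
M4 S396
G1 X72.31 Y132.50 F2395
G1 X167.31 Y89.33
M5
G0 X18.30 Y112.28
M4 S396
G1 X76.12 Y112.28 F2395
G1 X76.12 Y75.25
G1 X18.30 Y75.25
G1 X18.30 Y112.28
M5
G0 X92.67 Y136.93
M4 S396
G1 X84.91 Y113.70 F2395
G1 X94.86 Y140.70
G1 X81.67 Y7.95
G1 X27.28 Y69.41
G1 X112.83 Y61.77
M5
G0 X93.28 Y62.71
M4 S396
G1 X117.18 Y68.86 F2395
G1 X134.88 Y65.65
G1 X146.38 Y53.09
M5
G0 X0.00 Y0.00

Since the viewBox matches the mm dimensions, user units are millimetres directly. The only transform is the Y-flip y_m = 151.97 − y_svg.

Shape 1 is a regular polygon drawn with `<path>`. Its stroke #0000ff means engrave at S396, F2395. After flipping Y the toolpath is (124.32,109.85) → (119.58,95.55) → (104.83,92.52) → (94.82,103.77) → (99.56,118.07) → (114.31,121.10) → (124.32,109.85), returning to the start.

Shape 2 is a cubic bezier drawn with `<path>`. Its stroke #ff8800 means cut at S714, F997. After flipping Y the toolpath is (75.92,118.75) → (66.75,113.21) → (56.18,109.15) → (55.11,114.03).

Shape 3 is a open polyline drawn with `<path>`. Its stroke #0000ff means engrave at S396, F2395. After flipping Y the toolpath is (111.57,79.35) → (72.31,132.50) → (167.31,89.33).

Shape 4 is a rectangle drawn with `<rect>`. Its stroke #0000ff means engrave at S396, F2395. After flipping Y the toolpath is (18.30,112.28) → (76.12,112.28) → (76.12,75.25) → (18.30,75.25) → (18.30,112.28), returning to the start.

Shape 5 is a open polyline drawn with `<polyline>`. Its stroke #0000ff means engrave at S396, F2395. After flipping Y the toolpath is (92.67,136.93) → (84.91,113.70) → (94.86,140.70) → (81.67,7.95) → (27.28,69.41) → (112.83,61.77).

Shape 6 is a quadratic bezier drawn with `<path>`. Its stroke #0000ff means engrave at S396, F2395. After flipping Y the toolpath is (93.28,62.71) → (117.18,68.86) → (134.88,65.65) → (146.38,53.09).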